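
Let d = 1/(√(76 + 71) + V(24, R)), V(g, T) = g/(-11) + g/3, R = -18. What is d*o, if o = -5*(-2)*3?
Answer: -21120/13691 + 25410*√3/13691 ≈ 1.6720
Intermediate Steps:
V(g, T) = 8*g/33 (V(g, T) = g*(-1/11) + g*(⅓) = -g/11 + g/3 = 8*g/33)
o = 30 (o = 10*3 = 30)
d = 1/(64/11 + 7*√3) (d = 1/(√(76 + 71) + (8/33)*24) = 1/(√147 + 64/11) = 1/(7*√3 + 64/11) = 1/(64/11 + 7*√3) ≈ 0.055734)
d*o = (-704/13691 + 847*√3/13691)*30 = -21120/13691 + 25410*√3/13691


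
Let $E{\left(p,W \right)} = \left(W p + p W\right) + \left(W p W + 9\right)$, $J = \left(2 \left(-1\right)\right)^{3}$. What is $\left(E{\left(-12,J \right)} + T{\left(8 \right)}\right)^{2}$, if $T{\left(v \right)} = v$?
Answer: $312481$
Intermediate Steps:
$J = -8$ ($J = \left(-2\right)^{3} = -8$)
$E{\left(p,W \right)} = 9 + p W^{2} + 2 W p$ ($E{\left(p,W \right)} = \left(W p + W p\right) + \left(p W^{2} + 9\right) = 2 W p + \left(9 + p W^{2}\right) = 9 + p W^{2} + 2 W p$)
$\left(E{\left(-12,J \right)} + T{\left(8 \right)}\right)^{2} = \left(\left(9 - 12 \left(-8\right)^{2} + 2 \left(-8\right) \left(-12\right)\right) + 8\right)^{2} = \left(\left(9 - 768 + 192\right) + 8\right)^{2} = \left(-567 + 8\right)^{2} = \left(-559\right)^{2} = 312481$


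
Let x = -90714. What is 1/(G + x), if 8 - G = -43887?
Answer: -1/46819 ≈ -2.1359e-5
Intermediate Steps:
G = 43895 (G = 8 - 1*(-43887) = 8 + 43887 = 43895)
1/(G + x) = 1/(43895 - 90714) = 1/(-46819) = -1/46819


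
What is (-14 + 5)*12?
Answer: -108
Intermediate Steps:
(-14 + 5)*12 = -9*12 = -108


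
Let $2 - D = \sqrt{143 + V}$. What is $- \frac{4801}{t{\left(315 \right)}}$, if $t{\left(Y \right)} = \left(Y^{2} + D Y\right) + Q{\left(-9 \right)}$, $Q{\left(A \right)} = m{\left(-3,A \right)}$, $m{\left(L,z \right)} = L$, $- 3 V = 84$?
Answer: $- \frac{159796484}{3319670343} - \frac{168035 \sqrt{115}}{1106556781} \approx -0.049765$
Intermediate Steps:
$V = -28$ ($V = \left(- \frac{1}{3}\right) 84 = -28$)
$Q{\left(A \right)} = -3$
$D = 2 - \sqrt{115}$ ($D = 2 - \sqrt{143 - 28} = 2 - \sqrt{115} \approx -8.7238$)
$t{\left(Y \right)} = -3 + Y^{2} + Y \left(2 - \sqrt{115}\right)$ ($t{\left(Y \right)} = \left(Y^{2} + \left(2 - \sqrt{115}\right) Y\right) - 3 = \left(Y^{2} + Y \left(2 - \sqrt{115}\right)\right) - 3 = -3 + Y^{2} + Y \left(2 - \sqrt{115}\right)$)
$- \frac{4801}{t{\left(315 \right)}} = - \frac{4801}{-3 + 315^{2} + 315 \left(2 - \sqrt{115}\right)} = - \frac{4801}{-3 + 99225 + \left(630 - 315 \sqrt{115}\right)} = - \frac{4801}{99852 - 315 \sqrt{115}}$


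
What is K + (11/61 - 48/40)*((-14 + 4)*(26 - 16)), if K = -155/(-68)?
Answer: 432415/4148 ≈ 104.25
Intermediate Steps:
K = 155/68 (K = -155*(-1/68) = 155/68 ≈ 2.2794)
K + (11/61 - 48/40)*((-14 + 4)*(26 - 16)) = 155/68 + (11/61 - 48/40)*((-14 + 4)*(26 - 16)) = 155/68 + (11*(1/61) - 48*1/40)*(-10*10) = 155/68 + (11/61 - 6/5)*(-100) = 155/68 - 311/305*(-100) = 155/68 + 6220/61 = 432415/4148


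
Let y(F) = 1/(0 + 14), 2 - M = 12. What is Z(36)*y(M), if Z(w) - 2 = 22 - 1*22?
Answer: 1/7 ≈ 0.14286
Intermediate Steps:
M = -10 (M = 2 - 1*12 = 2 - 12 = -10)
Z(w) = 2 (Z(w) = 2 + (22 - 1*22) = 2 + (22 - 22) = 2 + 0 = 2)
y(F) = 1/14
Z(36)*y(M) = 2*(1/14) = 1/7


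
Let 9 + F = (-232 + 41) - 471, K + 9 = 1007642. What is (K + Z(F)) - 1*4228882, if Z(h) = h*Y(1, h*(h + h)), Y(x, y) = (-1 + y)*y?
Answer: -544091714487231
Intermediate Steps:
K = 1007633 (K = -9 + 1007642 = 1007633)
F = -671 (F = -9 + ((-232 + 41) - 471) = -9 + (-191 - 471) = -9 - 662 = -671)
Y(x, y) = y*(-1 + y)
Z(h) = 2*h**3*(-1 + 2*h**2) (Z(h) = h*((h*(h + h))*(-1 + h*(h + h))) = h*((h*(2*h))*(-1 + h*(2*h))) = h*((2*h**2)*(-1 + 2*h**2)) = h*(2*h**2*(-1 + 2*h**2)) = 2*h**3*(-1 + 2*h**2))
(K + Z(F)) - 1*4228882 = (1007633 + (-671)**3*(-2 + 4*(-671)**2)) - 1*4228882 = (1007633 - 302111711*(-2 + 4*450241)) - 4228882 = (1007633 - 302111711*(-2 + 1800964)) - 4228882 = (1007633 - 302111711*1800962) - 4228882 = (1007633 - 544091711265982) - 4228882 = -544091710258349 - 4228882 = -544091714487231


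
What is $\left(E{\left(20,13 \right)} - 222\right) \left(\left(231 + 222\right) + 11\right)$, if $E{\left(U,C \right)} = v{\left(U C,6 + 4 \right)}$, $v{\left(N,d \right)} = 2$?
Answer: $-102080$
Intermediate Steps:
$E{\left(U,C \right)} = 2$
$\left(E{\left(20,13 \right)} - 222\right) \left(\left(231 + 222\right) + 11\right) = \left(2 - 222\right) \left(\left(231 + 222\right) + 11\right) = - 220 \left(453 + 11\right) = \left(-220\right) 464 = -102080$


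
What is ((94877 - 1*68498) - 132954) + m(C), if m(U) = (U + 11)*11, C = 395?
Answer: -102109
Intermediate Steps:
m(U) = 121 + 11*U (m(U) = (11 + U)*11 = 121 + 11*U)
((94877 - 1*68498) - 132954) + m(C) = ((94877 - 1*68498) - 132954) + (121 + 11*395) = ((94877 - 68498) - 132954) + (121 + 4345) = (26379 - 132954) + 4466 = -106575 + 4466 = -102109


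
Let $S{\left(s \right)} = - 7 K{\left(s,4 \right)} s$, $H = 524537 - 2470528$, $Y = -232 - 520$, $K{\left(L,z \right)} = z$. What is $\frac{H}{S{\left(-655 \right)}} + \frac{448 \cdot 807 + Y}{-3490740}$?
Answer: $- \frac{67995654019}{640201716} \approx -106.21$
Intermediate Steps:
$Y = -752$
$H = -1945991$ ($H = 524537 - 2470528 = -1945991$)
$S{\left(s \right)} = - 28 s$ ($S{\left(s \right)} = \left(-7\right) 4 s = - 28 s$)
$\frac{H}{S{\left(-655 \right)}} + \frac{448 \cdot 807 + Y}{-3490740} = - \frac{1945991}{\left(-28\right) \left(-655\right)} + \frac{448 \cdot 807 - 752}{-3490740} = - \frac{1945991}{18340} + \left(361536 - 752\right) \left(- \frac{1}{3490740}\right) = \left(-1945991\right) \frac{1}{18340} + 360784 \left(- \frac{1}{3490740}\right) = - \frac{1945991}{18340} - \frac{90196}{872685} = - \frac{67995654019}{640201716}$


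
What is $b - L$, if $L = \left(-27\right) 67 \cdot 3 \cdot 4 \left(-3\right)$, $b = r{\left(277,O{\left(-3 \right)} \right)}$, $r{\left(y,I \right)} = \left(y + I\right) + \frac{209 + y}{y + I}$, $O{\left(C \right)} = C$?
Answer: $- \frac{8884207}{137} \approx -64848.0$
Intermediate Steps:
$r{\left(y,I \right)} = I + y + \frac{209 + y}{I + y}$ ($r{\left(y,I \right)} = \left(I + y\right) + \frac{209 + y}{I + y} = I + y + \frac{209 + y}{I + y}$)
$b = \frac{37781}{137}$ ($b = \frac{209 + 277 + \left(-3\right)^{2} + 277^{2} + 2 \left(-3\right) 277}{-3 + 277} = \frac{209 + 277 + 9 + 76729 - 1662}{274} = \frac{1}{274} \cdot 75562 = \frac{37781}{137} \approx 275.77$)
$L = 65124$ ($L = - 1809 \cdot 12 \left(-3\right) = \left(-1809\right) \left(-36\right) = 65124$)
$b - L = \frac{37781}{137} - 65124 = - \frac{8884207}{137}$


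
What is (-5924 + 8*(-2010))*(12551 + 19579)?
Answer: -706988520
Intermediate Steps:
(-5924 + 8*(-2010))*(12551 + 19579) = (-5924 - 16080)*32130 = -22004*32130 = -706988520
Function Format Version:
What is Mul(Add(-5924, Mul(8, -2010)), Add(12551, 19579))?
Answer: -706988520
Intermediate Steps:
Mul(Add(-5924, Mul(8, -2010)), Add(12551, 19579)) = Mul(Add(-5924, -16080), 32130) = Mul(-22004, 32130) = -706988520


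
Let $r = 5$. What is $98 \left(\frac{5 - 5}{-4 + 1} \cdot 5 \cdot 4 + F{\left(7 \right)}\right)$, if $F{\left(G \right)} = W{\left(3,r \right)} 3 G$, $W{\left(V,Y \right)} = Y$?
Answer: $10290$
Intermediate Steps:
$F{\left(G \right)} = 15 G$ ($F{\left(G \right)} = 5 \cdot 3 G = 15 G$)
$98 \left(\frac{5 - 5}{-4 + 1} \cdot 5 \cdot 4 + F{\left(7 \right)}\right) = 98 \left(\frac{5 - 5}{-4 + 1} \cdot 5 \cdot 4 + 15 \cdot 7\right) = 98 \left(\frac{0}{-3} \cdot 5 \cdot 4 + 105\right) = 98 \left(0 \left(- \frac{1}{3}\right) 5 \cdot 4 + 105\right) = 98 \left(0 \cdot 5 \cdot 4 + 105\right) = 98 \left(0 \cdot 4 + 105\right) = 98 \left(0 + 105\right) = 98 \cdot 105 = 10290$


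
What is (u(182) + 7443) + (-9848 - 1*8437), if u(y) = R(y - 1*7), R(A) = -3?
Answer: -10845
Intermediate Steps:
u(y) = -3
(u(182) + 7443) + (-9848 - 1*8437) = (-3 + 7443) + (-9848 - 1*8437) = 7440 + (-9848 - 8437) = 7440 - 18285 = -10845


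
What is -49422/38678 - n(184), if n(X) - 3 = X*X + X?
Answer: -658382288/19339 ≈ -34044.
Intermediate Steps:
n(X) = 3 + X + X**2 (n(X) = 3 + (X*X + X) = 3 + (X**2 + X) = 3 + (X + X**2) = 3 + X + X**2)
-49422/38678 - n(184) = -49422/38678 - (3 + 184 + 184**2) = -49422*1/38678 - (3 + 184 + 33856) = -24711/19339 - 1*34043 = -24711/19339 - 34043 = -658382288/19339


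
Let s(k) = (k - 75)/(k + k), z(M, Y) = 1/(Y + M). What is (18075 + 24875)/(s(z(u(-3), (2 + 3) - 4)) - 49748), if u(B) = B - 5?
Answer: -8590/9897 ≈ -0.86794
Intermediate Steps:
u(B) = -5 + B
z(M, Y) = 1/(M + Y)
s(k) = (-75 + k)/(2*k) (s(k) = (-75 + k)/((2*k)) = (-75 + k)*(1/(2*k)) = (-75 + k)/(2*k))
(18075 + 24875)/(s(z(u(-3), (2 + 3) - 4)) - 49748) = (18075 + 24875)/((-75 + 1/((-5 - 3) + ((2 + 3) - 4)))/(2*(1/((-5 - 3) + ((2 + 3) - 4)))) - 49748) = 42950/((-75 + 1/(-8 + (5 - 4)))/(2*(1/(-8 + (5 - 4)))) - 49748) = 42950/((-75 + 1/(-8 + 1))/(2*(1/(-8 + 1))) - 49748) = 42950/((-75 + 1/(-7))/(2*(1/(-7))) - 49748) = 42950/((-75 - ⅐)/(2*(-⅐)) - 49748) = 42950/((½)*(-7)*(-526/7) - 49748) = 42950/(263 - 49748) = 42950/(-49485) = 42950*(-1/49485) = -8590/9897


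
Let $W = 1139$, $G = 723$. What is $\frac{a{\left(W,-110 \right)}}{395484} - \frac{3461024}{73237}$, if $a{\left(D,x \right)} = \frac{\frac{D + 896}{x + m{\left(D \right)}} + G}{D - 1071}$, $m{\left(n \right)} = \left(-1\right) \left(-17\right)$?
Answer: $- \frac{2164039378452559}{45792181560348} \approx -47.258$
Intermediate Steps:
$m{\left(n \right)} = 17$
$a{\left(D,x \right)} = \frac{723 + \frac{896 + D}{17 + x}}{-1071 + D}$ ($a{\left(D,x \right)} = \frac{\frac{D + 896}{x + 17} + 723}{D - 1071} = \frac{\frac{896 + D}{17 + x} + 723}{-1071 + D} = \frac{723 + \frac{896 + D}{17 + x}}{-1071 + D}$)
$\frac{a{\left(W,-110 \right)}}{395484} - \frac{3461024}{73237} = \frac{\frac{1}{-18207 - -117810 + 17 \cdot 1139 + 1139 \left(-110\right)} \left(13187 + 1139 + 723 \left(-110\right)\right)}{395484} - \frac{3461024}{73237} = \frac{13187 + 1139 - 79530}{-18207 + 117810 + 19363 - 125290} \cdot \frac{1}{395484} - \frac{3461024}{73237} = \frac{1}{-6324} \left(-65204\right) \frac{1}{395484} - \frac{3461024}{73237} = \left(- \frac{1}{6324}\right) \left(-65204\right) \frac{1}{395484} - \frac{3461024}{73237} = \frac{16301}{1581} \cdot \frac{1}{395484} - \frac{3461024}{73237} = \frac{16301}{625260204} - \frac{3461024}{73237} = - \frac{2164039378452559}{45792181560348}$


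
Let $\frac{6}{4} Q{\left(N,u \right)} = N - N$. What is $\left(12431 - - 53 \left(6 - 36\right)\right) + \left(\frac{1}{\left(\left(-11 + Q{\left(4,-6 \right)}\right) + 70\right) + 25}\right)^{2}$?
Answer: $\frac{76494097}{7056} \approx 10841.0$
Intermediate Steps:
$Q{\left(N,u \right)} = 0$ ($Q{\left(N,u \right)} = \frac{2 \left(N - N\right)}{3} = \frac{2}{3} \cdot 0 = 0$)
$\left(12431 - - 53 \left(6 - 36\right)\right) + \left(\frac{1}{\left(\left(-11 + Q{\left(4,-6 \right)}\right) + 70\right) + 25}\right)^{2} = \left(12431 - - 53 \left(6 - 36\right)\right) + \left(\frac{1}{\left(\left(-11 + 0\right) + 70\right) + 25}\right)^{2} = \left(12431 - \left(-53\right) \left(-30\right)\right) + \left(\frac{1}{\left(-11 + 70\right) + 25}\right)^{2} = \left(12431 - 1590\right) + \left(\frac{1}{59 + 25}\right)^{2} = \left(12431 - 1590\right) + \left(\frac{1}{84}\right)^{2} = 10841 + \left(\frac{1}{84}\right)^{2} = 10841 + \frac{1}{7056} = \frac{76494097}{7056}$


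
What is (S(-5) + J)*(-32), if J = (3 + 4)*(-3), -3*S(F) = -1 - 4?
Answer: 1856/3 ≈ 618.67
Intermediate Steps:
S(F) = 5/3 (S(F) = -(-1 - 4)/3 = -⅓*(-5) = 5/3)
J = -21 (J = 7*(-3) = -21)
(S(-5) + J)*(-32) = (5/3 - 21)*(-32) = -58/3*(-32) = 1856/3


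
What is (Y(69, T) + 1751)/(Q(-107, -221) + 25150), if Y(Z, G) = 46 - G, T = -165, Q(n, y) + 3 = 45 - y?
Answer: 654/8471 ≈ 0.077205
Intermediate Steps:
Q(n, y) = 42 - y (Q(n, y) = -3 + (45 - y) = 42 - y)
(Y(69, T) + 1751)/(Q(-107, -221) + 25150) = ((46 - 1*(-165)) + 1751)/((42 - 1*(-221)) + 25150) = ((46 + 165) + 1751)/((42 + 221) + 25150) = (211 + 1751)/(263 + 25150) = 1962/25413 = 1962*(1/25413) = 654/8471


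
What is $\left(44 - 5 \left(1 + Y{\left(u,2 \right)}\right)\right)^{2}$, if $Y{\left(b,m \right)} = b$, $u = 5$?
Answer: $196$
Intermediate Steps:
$\left(44 - 5 \left(1 + Y{\left(u,2 \right)}\right)\right)^{2} = \left(44 - 5 \left(1 + 5\right)\right)^{2} = \left(44 - 30\right)^{2} = 14^{2} = 196$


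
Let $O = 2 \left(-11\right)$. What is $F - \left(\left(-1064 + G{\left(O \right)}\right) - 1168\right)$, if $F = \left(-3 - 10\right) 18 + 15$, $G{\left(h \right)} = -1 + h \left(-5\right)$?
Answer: $1904$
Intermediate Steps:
$O = -22$
$G{\left(h \right)} = -1 - 5 h$
$F = -219$ ($F = \left(-3 - 10\right) 18 + 15 = \left(-13\right) 18 + 15 = -234 + 15 = -219$)
$F - \left(\left(-1064 + G{\left(O \right)}\right) - 1168\right) = -219 - \left(\left(-1064 - -109\right) - 1168\right) = -219 - \left(\left(-1064 + \left(-1 + 110\right)\right) - 1168\right) = -219 - \left(\left(-1064 + 109\right) - 1168\right) = -219 - \left(-955 - 1168\right) = -219 - -2123 = -219 + 2123 = 1904$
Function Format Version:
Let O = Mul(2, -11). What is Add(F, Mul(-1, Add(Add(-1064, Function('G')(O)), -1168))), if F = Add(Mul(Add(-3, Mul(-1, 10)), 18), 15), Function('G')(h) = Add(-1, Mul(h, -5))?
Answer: 1904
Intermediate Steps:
O = -22
Function('G')(h) = Add(-1, Mul(-5, h))
F = -219 (F = Add(Mul(Add(-3, -10), 18), 15) = Add(Mul(-13, 18), 15) = Add(-234, 15) = -219)
Add(F, Mul(-1, Add(Add(-1064, Function('G')(O)), -1168))) = Add(-219, Mul(-1, Add(Add(-1064, Add(-1, Mul(-5, -22))), -1168))) = Add(-219, Mul(-1, Add(Add(-1064, Add(-1, 110)), -1168))) = Add(-219, Mul(-1, Add(Add(-1064, 109), -1168))) = Add(-219, Mul(-1, Add(-955, -1168))) = Add(-219, Mul(-1, -2123)) = Add(-219, 2123) = 1904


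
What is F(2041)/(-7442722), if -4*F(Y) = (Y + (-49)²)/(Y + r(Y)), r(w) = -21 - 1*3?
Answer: 2221/30023940548 ≈ 7.3974e-8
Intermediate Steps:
r(w) = -24 (r(w) = -21 - 3 = -24)
F(Y) = -(2401 + Y)/(4*(-24 + Y)) (F(Y) = -(Y + (-49)²)/(4*(Y - 24)) = -(Y + 2401)/(4*(-24 + Y)) = -(2401 + Y)/(4*(-24 + Y)))
F(2041)/(-7442722) = ((-2401 - 1*2041)/(4*(-24 + 2041)))/(-7442722) = ((¼)*(-2401 - 2041)/2017)*(-1/7442722) = ((¼)*(1/2017)*(-4442))*(-1/7442722) = -2221/4034*(-1/7442722) = 2221/30023940548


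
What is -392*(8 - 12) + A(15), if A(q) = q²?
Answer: 1793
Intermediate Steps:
-392*(8 - 12) + A(15) = -392*(8 - 12) + 15² = -392*(-4) + 225 = 1568 + 225 = 1793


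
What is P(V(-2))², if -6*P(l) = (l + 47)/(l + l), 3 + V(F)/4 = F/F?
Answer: 169/1024 ≈ 0.16504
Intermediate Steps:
V(F) = -8 (V(F) = -12 + 4*(F/F) = -12 + 4*1 = -12 + 4 = -8)
P(l) = -(47 + l)/(12*l) (P(l) = -(l + 47)/(6*(l + l)) = -(47 + l)/(6*(2*l)) = -(47 + l)*1/(2*l)/6 = -(47 + l)/(12*l))
P(V(-2))² = ((1/12)*(-47 - 1*(-8))/(-8))² = ((1/12)*(-⅛)*(-47 + 8))² = ((1/12)*(-⅛)*(-39))² = (13/32)² = 169/1024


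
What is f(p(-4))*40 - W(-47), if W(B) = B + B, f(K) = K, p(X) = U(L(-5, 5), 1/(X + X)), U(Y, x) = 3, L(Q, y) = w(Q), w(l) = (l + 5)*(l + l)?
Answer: 214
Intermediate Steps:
w(l) = 2*l*(5 + l) (w(l) = (5 + l)*(2*l) = 2*l*(5 + l))
L(Q, y) = 2*Q*(5 + Q)
p(X) = 3
W(B) = 2*B
f(p(-4))*40 - W(-47) = 3*40 - 2*(-47) = 120 - 1*(-94) = 120 + 94 = 214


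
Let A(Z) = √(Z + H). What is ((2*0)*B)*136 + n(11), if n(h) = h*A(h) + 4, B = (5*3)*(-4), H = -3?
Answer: 4 + 22*√2 ≈ 35.113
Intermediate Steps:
A(Z) = √(-3 + Z) (A(Z) = √(Z - 3) = √(-3 + Z))
B = -60 (B = 15*(-4) = -60)
n(h) = 4 + h*√(-3 + h) (n(h) = h*√(-3 + h) + 4 = 4 + h*√(-3 + h))
((2*0)*B)*136 + n(11) = ((2*0)*(-60))*136 + (4 + 11*√(-3 + 11)) = (0*(-60))*136 + (4 + 11*√8) = 0*136 + (4 + 11*(2*√2)) = 0 + (4 + 22*√2) = 4 + 22*√2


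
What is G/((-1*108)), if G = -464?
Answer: 116/27 ≈ 4.2963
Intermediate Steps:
G/((-1*108)) = -464/((-1*108)) = -464/(-108) = -464*(-1/108) = 116/27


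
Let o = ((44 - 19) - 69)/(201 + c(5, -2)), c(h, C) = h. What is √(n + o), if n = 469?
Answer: 3*√552595/103 ≈ 21.651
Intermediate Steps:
o = -22/103 (o = ((44 - 19) - 69)/(201 + 5) = (25 - 69)/206 = -44*1/206 = -22/103 ≈ -0.21359)
√(n + o) = √(469 - 22/103) = √(48285/103) = 3*√552595/103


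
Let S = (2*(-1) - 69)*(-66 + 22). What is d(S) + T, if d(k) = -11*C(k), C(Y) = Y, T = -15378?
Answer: -49742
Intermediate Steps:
S = 3124 (S = (-2 - 69)*(-44) = -71*(-44) = 3124)
d(k) = -11*k
d(S) + T = -11*3124 - 15378 = -34364 - 15378 = -49742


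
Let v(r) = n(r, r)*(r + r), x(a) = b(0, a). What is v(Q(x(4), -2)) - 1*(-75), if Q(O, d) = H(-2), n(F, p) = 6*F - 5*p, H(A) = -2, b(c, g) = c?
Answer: 83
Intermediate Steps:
x(a) = 0
n(F, p) = -5*p + 6*F
Q(O, d) = -2
v(r) = 2*r**2 (v(r) = (-5*r + 6*r)*(r + r) = r*(2*r) = 2*r**2)
v(Q(x(4), -2)) - 1*(-75) = 2*(-2)**2 - 1*(-75) = 2*4 + 75 = 8 + 75 = 83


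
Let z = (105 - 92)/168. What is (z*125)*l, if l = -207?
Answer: -112125/56 ≈ -2002.2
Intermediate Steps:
z = 13/168 (z = 13*(1/168) = 13/168 ≈ 0.077381)
(z*125)*l = ((13/168)*125)*(-207) = (1625/168)*(-207) = -112125/56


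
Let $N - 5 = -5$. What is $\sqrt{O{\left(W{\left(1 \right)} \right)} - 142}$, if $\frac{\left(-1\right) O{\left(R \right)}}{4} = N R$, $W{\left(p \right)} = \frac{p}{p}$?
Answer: $i \sqrt{142} \approx 11.916 i$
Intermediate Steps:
$N = 0$ ($N = 5 - 5 = 0$)
$W{\left(p \right)} = 1$
$O{\left(R \right)} = 0$ ($O{\left(R \right)} = - 4 \cdot 0 R = \left(-4\right) 0 = 0$)
$\sqrt{O{\left(W{\left(1 \right)} \right)} - 142} = \sqrt{0 - 142} = \sqrt{-142} = i \sqrt{142}$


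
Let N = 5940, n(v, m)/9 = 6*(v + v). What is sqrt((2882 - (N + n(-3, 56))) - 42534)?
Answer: 2*I*sqrt(11317) ≈ 212.76*I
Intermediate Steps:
n(v, m) = 108*v (n(v, m) = 9*(6*(v + v)) = 9*(6*(2*v)) = 9*(12*v) = 108*v)
sqrt((2882 - (N + n(-3, 56))) - 42534) = sqrt((2882 - (5940 + 108*(-3))) - 42534) = sqrt((2882 - (5940 - 324)) - 42534) = sqrt((2882 - 1*5616) - 42534) = sqrt((2882 - 5616) - 42534) = sqrt(-2734 - 42534) = sqrt(-45268) = 2*I*sqrt(11317)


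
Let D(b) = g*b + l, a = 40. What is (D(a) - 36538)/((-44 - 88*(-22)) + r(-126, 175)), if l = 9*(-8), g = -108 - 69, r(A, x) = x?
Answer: -43690/2067 ≈ -21.137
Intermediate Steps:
g = -177
l = -72
D(b) = -72 - 177*b (D(b) = -177*b - 72 = -72 - 177*b)
(D(a) - 36538)/((-44 - 88*(-22)) + r(-126, 175)) = ((-72 - 177*40) - 36538)/((-44 - 88*(-22)) + 175) = ((-72 - 7080) - 36538)/((-44 + 1936) + 175) = (-7152 - 36538)/(1892 + 175) = -43690/2067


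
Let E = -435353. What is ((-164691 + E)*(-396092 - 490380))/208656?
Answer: 33245137798/13041 ≈ 2.5493e+6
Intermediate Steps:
((-164691 + E)*(-396092 - 490380))/208656 = ((-164691 - 435353)*(-396092 - 490380))/208656 = -600044*(-886472)*(1/208656) = 531922204768*(1/208656) = 33245137798/13041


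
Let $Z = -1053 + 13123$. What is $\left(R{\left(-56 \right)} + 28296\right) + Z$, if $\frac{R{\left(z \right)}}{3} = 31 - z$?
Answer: $40627$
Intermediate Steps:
$R{\left(z \right)} = 93 - 3 z$ ($R{\left(z \right)} = 3 \left(31 - z\right) = 93 - 3 z$)
$Z = 12070$
$\left(R{\left(-56 \right)} + 28296\right) + Z = \left(\left(93 - -168\right) + 28296\right) + 12070 = \left(\left(93 + 168\right) + 28296\right) + 12070 = \left(261 + 28296\right) + 12070 = 28557 + 12070 = 40627$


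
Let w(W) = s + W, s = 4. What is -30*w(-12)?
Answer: 240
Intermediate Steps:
w(W) = 4 + W
-30*w(-12) = -30*(4 - 12) = -30*(-8) = 240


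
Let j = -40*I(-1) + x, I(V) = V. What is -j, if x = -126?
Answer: 86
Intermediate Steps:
j = -86 (j = -40*(-1) - 126 = 40 - 126 = -86)
-j = -1*(-86) = 86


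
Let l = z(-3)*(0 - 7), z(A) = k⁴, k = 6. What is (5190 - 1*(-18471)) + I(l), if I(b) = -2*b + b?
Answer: 32733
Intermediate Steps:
z(A) = 1296 (z(A) = 6⁴ = 1296)
l = -9072 (l = 1296*(0 - 7) = 1296*(-7) = -9072)
I(b) = -b
(5190 - 1*(-18471)) + I(l) = (5190 - 1*(-18471)) - 1*(-9072) = (5190 + 18471) + 9072 = 23661 + 9072 = 32733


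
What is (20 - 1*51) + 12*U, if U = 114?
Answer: 1337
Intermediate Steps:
(20 - 1*51) + 12*U = (20 - 1*51) + 12*114 = (20 - 51) + 1368 = -31 + 1368 = 1337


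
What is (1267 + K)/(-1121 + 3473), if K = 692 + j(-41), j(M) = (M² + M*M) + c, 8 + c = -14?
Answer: 757/336 ≈ 2.2530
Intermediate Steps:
c = -22 (c = -8 - 14 = -22)
j(M) = -22 + 2*M² (j(M) = (M² + M*M) - 22 = (M² + M²) - 22 = 2*M² - 22 = -22 + 2*M²)
K = 4032 (K = 692 + (-22 + 2*(-41)²) = 692 + (-22 + 2*1681) = 692 + (-22 + 3362) = 692 + 3340 = 4032)
(1267 + K)/(-1121 + 3473) = (1267 + 4032)/(-1121 + 3473) = 5299/2352 = 5299*(1/2352) = 757/336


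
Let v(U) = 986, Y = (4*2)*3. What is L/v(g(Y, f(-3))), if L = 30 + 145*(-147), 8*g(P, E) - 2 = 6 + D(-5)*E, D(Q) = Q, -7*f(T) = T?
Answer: -21285/986 ≈ -21.587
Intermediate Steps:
Y = 24 (Y = 8*3 = 24)
f(T) = -T/7
g(P, E) = 1 - 5*E/8 (g(P, E) = 1/4 + (6 - 5*E)/8 = 1/4 + (3/4 - 5*E/8) = 1 - 5*E/8)
L = -21285 (L = 30 - 21315 = -21285)
L/v(g(Y, f(-3))) = -21285/986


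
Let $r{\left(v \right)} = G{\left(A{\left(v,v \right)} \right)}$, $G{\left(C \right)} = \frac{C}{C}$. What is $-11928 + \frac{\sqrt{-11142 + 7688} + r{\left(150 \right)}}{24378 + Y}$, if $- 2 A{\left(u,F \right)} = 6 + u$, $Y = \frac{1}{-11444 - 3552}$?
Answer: $- \frac{4360548609940}{365572487} + \frac{14996 i \sqrt{3454}}{365572487} \approx -11928.0 + 0.0024108 i$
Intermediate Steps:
$Y = - \frac{1}{14996}$ ($Y = \frac{1}{-14996} = - \frac{1}{14996} \approx -6.6684 \cdot 10^{-5}$)
$A{\left(u,F \right)} = -3 - \frac{u}{2}$ ($A{\left(u,F \right)} = - \frac{6 + u}{2} = -3 - \frac{u}{2}$)
$G{\left(C \right)} = 1$
$r{\left(v \right)} = 1$
$-11928 + \frac{\sqrt{-11142 + 7688} + r{\left(150 \right)}}{24378 + Y} = -11928 + \frac{\sqrt{-11142 + 7688} + 1}{24378 - \frac{1}{14996}} = -11928 + \frac{\sqrt{-3454} + 1}{\frac{365572487}{14996}} = -11928 + \left(i \sqrt{3454} + 1\right) \frac{14996}{365572487} = -11928 + \left(1 + i \sqrt{3454}\right) \frac{14996}{365572487} = -11928 + \left(\frac{14996}{365572487} + \frac{14996 i \sqrt{3454}}{365572487}\right) = - \frac{4360548609940}{365572487} + \frac{14996 i \sqrt{3454}}{365572487}$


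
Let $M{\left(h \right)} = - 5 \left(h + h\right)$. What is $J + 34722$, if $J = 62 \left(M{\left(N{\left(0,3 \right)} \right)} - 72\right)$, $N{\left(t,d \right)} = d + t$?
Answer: $28398$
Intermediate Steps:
$M{\left(h \right)} = - 10 h$ ($M{\left(h \right)} = - 5 \cdot 2 h = - 10 h$)
$J = -6324$ ($J = 62 \left(- 10 \left(3 + 0\right) - 72\right) = 62 \left(\left(-10\right) 3 - 72\right) = 62 \left(-30 - 72\right) = 62 \left(-102\right) = -6324$)
$J + 34722 = -6324 + 34722 = 28398$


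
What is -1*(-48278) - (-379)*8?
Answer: 51310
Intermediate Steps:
-1*(-48278) - (-379)*8 = 48278 - 1*(-3032) = 48278 + 3032 = 51310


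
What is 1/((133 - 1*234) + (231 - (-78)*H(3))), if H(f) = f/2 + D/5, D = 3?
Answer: 5/1469 ≈ 0.0034037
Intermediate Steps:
H(f) = 3/5 + f/2 (H(f) = f/2 + 3/5 = 3/5 + f/2)
1/((133 - 1*234) + (231 - (-78)*H(3))) = 1/((133 - 1*234) + (231 - (-78)*(3/5 + (1/2)*3))) = 1/((133 - 234) + (231 - (-78)*(3/5 + 3/2))) = 1/(-101 + (231 - (-78)*21/10)) = 1/(-101 + (231 - 1*(-819/5))) = 1/(-101 + (231 + 819/5)) = 1/(-101 + 1974/5) = 1/(1469/5) = 5/1469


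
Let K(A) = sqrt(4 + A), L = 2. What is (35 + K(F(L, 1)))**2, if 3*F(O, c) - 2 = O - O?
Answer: (105 + sqrt(42))**2/9 ≈ 1380.9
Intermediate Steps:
F(O, c) = 2/3 (F(O, c) = 2/3 + (O - O)/3 = 2/3 + (1/3)*0 = 2/3 + 0 = 2/3)
(35 + K(F(L, 1)))**2 = (35 + sqrt(4 + 2/3))**2 = (35 + sqrt(14/3))**2 = (35 + sqrt(42)/3)**2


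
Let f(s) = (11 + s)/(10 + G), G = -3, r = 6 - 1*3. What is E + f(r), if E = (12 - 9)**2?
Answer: 11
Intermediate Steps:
r = 3 (r = 6 - 3 = 3)
E = 9 (E = 3**2 = 9)
f(s) = 11/7 + s/7 (f(s) = (11 + s)/(10 - 3) = (11 + s)/7 = (11 + s)*(1/7) = 11/7 + s/7)
E + f(r) = 9 + (11/7 + (1/7)*3) = 9 + (11/7 + 3/7) = 9 + 2 = 11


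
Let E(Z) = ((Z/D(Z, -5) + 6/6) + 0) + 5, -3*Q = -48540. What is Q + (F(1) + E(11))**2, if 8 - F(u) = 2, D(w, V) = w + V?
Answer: 589369/36 ≈ 16371.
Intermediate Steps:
Q = 16180 (Q = -1/3*(-48540) = 16180)
D(w, V) = V + w
F(u) = 6 (F(u) = 8 - 1*2 = 8 - 2 = 6)
E(Z) = 6 + Z/(-5 + Z) (E(Z) = ((Z/(-5 + Z) + 6/6) + 0) + 5 = ((Z/(-5 + Z) + 6*(1/6)) + 0) + 5 = ((Z/(-5 + Z) + 1) + 0) + 5 = ((1 + Z/(-5 + Z)) + 0) + 5 = (1 + Z/(-5 + Z)) + 5 = 6 + Z/(-5 + Z))
Q + (F(1) + E(11))**2 = 16180 + (6 + (-30 + 7*11)/(-5 + 11))**2 = 16180 + (6 + (-30 + 77)/6)**2 = 16180 + (6 + (1/6)*47)**2 = 16180 + (6 + 47/6)**2 = 16180 + (83/6)**2 = 16180 + 6889/36 = 589369/36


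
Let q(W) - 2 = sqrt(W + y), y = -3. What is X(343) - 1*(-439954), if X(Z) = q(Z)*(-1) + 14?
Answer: 439966 - 2*sqrt(85) ≈ 4.3995e+5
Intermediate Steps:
q(W) = 2 + sqrt(-3 + W) (q(W) = 2 + sqrt(W - 3) = 2 + sqrt(-3 + W))
X(Z) = 12 - sqrt(-3 + Z) (X(Z) = (2 + sqrt(-3 + Z))*(-1) + 14 = (-2 - sqrt(-3 + Z)) + 14 = 12 - sqrt(-3 + Z))
X(343) - 1*(-439954) = (12 - sqrt(-3 + 343)) - 1*(-439954) = (12 - sqrt(340)) + 439954 = (12 - 2*sqrt(85)) + 439954 = 439966 - 2*sqrt(85)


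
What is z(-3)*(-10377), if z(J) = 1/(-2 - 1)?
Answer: 3459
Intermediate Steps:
z(J) = -⅓ (z(J) = 1/(-3) = -⅓)
z(-3)*(-10377) = -⅓*(-10377) = 3459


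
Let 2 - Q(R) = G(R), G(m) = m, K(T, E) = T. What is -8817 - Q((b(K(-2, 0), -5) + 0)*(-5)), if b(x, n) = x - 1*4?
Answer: -8789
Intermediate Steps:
b(x, n) = -4 + x (b(x, n) = x - 4 = -4 + x)
Q(R) = 2 - R
-8817 - Q((b(K(-2, 0), -5) + 0)*(-5)) = -8817 - (2 - ((-4 - 2) + 0)*(-5)) = -8817 - (2 - (-6 + 0)*(-5)) = -8817 - (2 - (-6)*(-5)) = -8817 - (2 - 1*30) = -8817 - (2 - 30) = -8817 - 1*(-28) = -8817 + 28 = -8789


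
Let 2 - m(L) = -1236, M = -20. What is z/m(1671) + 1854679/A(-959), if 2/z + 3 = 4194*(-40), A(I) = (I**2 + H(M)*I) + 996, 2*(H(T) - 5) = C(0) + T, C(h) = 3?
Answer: 385199381341259/191913066490899 ≈ 2.0072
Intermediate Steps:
m(L) = 1238 (m(L) = 2 - 1*(-1236) = 2 + 1236 = 1238)
H(T) = 13/2 + T/2 (H(T) = 5 + (3 + T)/2 = 5 + (3/2 + T/2) = 13/2 + T/2)
A(I) = 996 + I**2 - 7*I/2 (A(I) = (I**2 + (13/2 + (1/2)*(-20))*I) + 996 = (I**2 + (13/2 - 10)*I) + 996 = (I**2 - 7*I/2) + 996 = 996 + I**2 - 7*I/2)
z = -2/167763 (z = 2/(-3 + 4194*(-40)) = 2/(-3 - 167760) = 2/(-167763) = 2*(-1/167763) = -2/167763 ≈ -1.1922e-5)
z/m(1671) + 1854679/A(-959) = -2/167763/1238 + 1854679/(996 + (-959)**2 - 7/2*(-959)) = -2/167763*1/1238 + 1854679/(996 + 919681 + 6713/2) = -1/103845297 + 1854679/(1848067/2) = -1/103845297 + 1854679*(2/1848067) = -1/103845297 + 3709358/1848067 = 385199381341259/191913066490899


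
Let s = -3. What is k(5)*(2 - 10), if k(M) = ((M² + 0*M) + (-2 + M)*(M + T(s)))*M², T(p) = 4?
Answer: -10400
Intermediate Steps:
k(M) = M²*(M² + (-2 + M)*(4 + M)) (k(M) = ((M² + 0*M) + (-2 + M)*(M + 4))*M² = ((M² + 0) + (-2 + M)*(4 + M))*M² = (M² + (-2 + M)*(4 + M))*M² = M²*(M² + (-2 + M)*(4 + M)))
k(5)*(2 - 10) = (2*5²*(-4 + 5 + 5²))*(2 - 10) = (2*25*(-4 + 5 + 25))*(-8) = (2*25*26)*(-8) = 1300*(-8) = -10400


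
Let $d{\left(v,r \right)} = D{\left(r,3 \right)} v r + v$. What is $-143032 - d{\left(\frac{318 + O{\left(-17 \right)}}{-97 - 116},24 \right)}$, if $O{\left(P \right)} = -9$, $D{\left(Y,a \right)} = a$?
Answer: $- \frac{10147753}{71} \approx -1.4293 \cdot 10^{5}$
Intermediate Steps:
$d{\left(v,r \right)} = v + 3 r v$ ($d{\left(v,r \right)} = 3 v r + v = 3 r v + v = v + 3 r v$)
$-143032 - d{\left(\frac{318 + O{\left(-17 \right)}}{-97 - 116},24 \right)} = -143032 - \frac{318 - 9}{-97 - 116} \left(1 + 3 \cdot 24\right) = -143032 - \frac{309}{-97 + \left(-145 + 29\right)} \left(1 + 72\right) = -143032 - \frac{309}{-97 - 116} \cdot 73 = -143032 - \frac{309}{-213} \cdot 73 = -143032 - 309 \left(- \frac{1}{213}\right) 73 = -143032 - \left(- \frac{103}{71}\right) 73 = -143032 - - \frac{7519}{71} = -143032 + \frac{7519}{71} = - \frac{10147753}{71}$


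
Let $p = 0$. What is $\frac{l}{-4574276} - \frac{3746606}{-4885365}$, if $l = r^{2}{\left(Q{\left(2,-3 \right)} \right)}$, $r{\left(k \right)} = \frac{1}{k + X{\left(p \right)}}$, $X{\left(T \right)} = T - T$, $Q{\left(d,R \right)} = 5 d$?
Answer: $\frac{342760197168047}{446940157414800} \approx 0.7669$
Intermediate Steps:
$X{\left(T \right)} = 0$
$r{\left(k \right)} = \frac{1}{k}$ ($r{\left(k \right)} = \frac{1}{k + 0} = \frac{1}{k}$)
$l = \frac{1}{100}$ ($l = \left(\frac{1}{5 \cdot 2}\right)^{2} = \left(\frac{1}{10}\right)^{2} = \frac{1}{100} \approx 0.01$)
$\frac{l}{-4574276} - \frac{3746606}{-4885365} = \frac{1}{100 \left(-4574276\right)} - \frac{3746606}{-4885365} = \frac{1}{100} \left(- \frac{1}{4574276}\right) - - \frac{3746606}{4885365} = - \frac{1}{457427600} + \frac{3746606}{4885365} = \frac{342760197168047}{446940157414800}$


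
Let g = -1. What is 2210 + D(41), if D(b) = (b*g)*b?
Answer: 529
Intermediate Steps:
D(b) = -b² (D(b) = (b*(-1))*b = (-b)*b = -b²)
2210 + D(41) = 2210 - 1*41² = 2210 - 1*1681 = 2210 - 1681 = 529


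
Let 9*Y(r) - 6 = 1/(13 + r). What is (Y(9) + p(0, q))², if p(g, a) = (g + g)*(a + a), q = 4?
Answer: 17689/39204 ≈ 0.45120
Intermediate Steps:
p(g, a) = 4*a*g (p(g, a) = (2*g)*(2*a) = 4*a*g)
Y(r) = ⅔ + 1/(9*(13 + r))
(Y(9) + p(0, q))² = ((79 + 6*9)/(9*(13 + 9)) + 4*4*0)² = ((⅑)*(79 + 54)/22 + 0)² = ((⅑)*(1/22)*133 + 0)² = (133/198 + 0)² = (133/198)² = 17689/39204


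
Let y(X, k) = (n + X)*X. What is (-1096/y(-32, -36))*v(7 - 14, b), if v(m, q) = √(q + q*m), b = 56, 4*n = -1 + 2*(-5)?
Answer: -548*I*√21/139 ≈ -18.067*I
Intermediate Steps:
n = -11/4 (n = (-1 + 2*(-5))/4 = (-1 - 10)/4 = (¼)*(-11) = -11/4 ≈ -2.7500)
y(X, k) = X*(-11/4 + X) (y(X, k) = (-11/4 + X)*X = X*(-11/4 + X))
v(m, q) = √(q + m*q)
(-1096/y(-32, -36))*v(7 - 14, b) = (-1096*(-1/(8*(-11 + 4*(-32)))))*√(56*(1 + (7 - 14))) = (-1096*(-1/(8*(-11 - 128))))*√(56*(1 - 7)) = (-1096/((¼)*(-32)*(-139)))*√(56*(-6)) = (-1096/1112)*√(-336) = (-1096*1/1112)*(4*I*√21) = -548*I*√21/139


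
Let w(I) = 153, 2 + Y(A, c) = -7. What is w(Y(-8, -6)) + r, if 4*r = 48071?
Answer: 48683/4 ≈ 12171.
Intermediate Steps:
Y(A, c) = -9 (Y(A, c) = -2 - 7 = -9)
r = 48071/4 (r = (¼)*48071 = 48071/4 ≈ 12018.)
w(Y(-8, -6)) + r = 153 + 48071/4 = 48683/4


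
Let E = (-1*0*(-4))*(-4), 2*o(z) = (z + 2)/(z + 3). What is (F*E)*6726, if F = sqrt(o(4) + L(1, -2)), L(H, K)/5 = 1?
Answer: 0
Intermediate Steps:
L(H, K) = 5 (L(H, K) = 5*1 = 5)
o(z) = (2 + z)/(2*(3 + z)) (o(z) = ((z + 2)/(z + 3))/2 = ((2 + z)/(3 + z))/2 = (2 + z)/(2*(3 + z)))
E = 0 (E = (0*(-4))*(-4) = 0*(-4) = 0)
F = sqrt(266)/7 (F = sqrt((2 + 4)/(2*(3 + 4)) + 5) = sqrt((1/2)*6/7 + 5) = sqrt((1/2)*(1/7)*6 + 5) = sqrt(3/7 + 5) = sqrt(38/7) = sqrt(266)/7 ≈ 2.3299)
(F*E)*6726 = ((sqrt(266)/7)*0)*6726 = 0*6726 = 0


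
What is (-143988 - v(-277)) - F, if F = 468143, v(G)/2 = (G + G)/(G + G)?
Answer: -612133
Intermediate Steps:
v(G) = 2 (v(G) = 2*((G + G)/(G + G)) = 2*((2*G)/((2*G))) = 2*((2*G)*(1/(2*G))) = 2*1 = 2)
(-143988 - v(-277)) - F = (-143988 - 1*2) - 1*468143 = (-143988 - 2) - 468143 = -143990 - 468143 = -612133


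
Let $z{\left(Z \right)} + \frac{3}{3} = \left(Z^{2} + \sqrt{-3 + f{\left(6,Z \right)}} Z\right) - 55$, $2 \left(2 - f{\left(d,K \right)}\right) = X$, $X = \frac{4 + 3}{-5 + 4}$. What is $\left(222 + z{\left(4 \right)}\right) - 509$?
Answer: $-327 + 2 \sqrt{10} \approx -320.68$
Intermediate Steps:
$X = -7$ ($X = \frac{7}{-1} = 7 \left(-1\right) = -7$)
$f{\left(d,K \right)} = \frac{11}{2}$ ($f{\left(d,K \right)} = 2 - - \frac{7}{2} = 2 + \frac{7}{2} = \frac{11}{2}$)
$z{\left(Z \right)} = -56 + Z^{2} + \frac{Z \sqrt{10}}{2}$ ($z{\left(Z \right)} = -1 - \left(55 - Z^{2} - \sqrt{-3 + \frac{11}{2}} Z\right) = -1 - \left(55 - Z^{2} - \sqrt{\frac{5}{2}} Z\right) = -1 - \left(55 - Z^{2} - \frac{\sqrt{10}}{2} Z\right) = -1 - \left(55 - Z^{2} - \frac{Z \sqrt{10}}{2}\right) = -1 + \left(-55 + Z^{2} + \frac{Z \sqrt{10}}{2}\right) = -56 + Z^{2} + \frac{Z \sqrt{10}}{2}$)
$\left(222 + z{\left(4 \right)}\right) - 509 = \left(222 + \left(-56 + 4^{2} + \frac{1}{2} \cdot 4 \sqrt{10}\right)\right) - 509 = \left(222 + \left(-56 + 16 + 2 \sqrt{10}\right)\right) - 509 = \left(222 - \left(40 - 2 \sqrt{10}\right)\right) - 509 = \left(182 + 2 \sqrt{10}\right) - 509 = -327 + 2 \sqrt{10}$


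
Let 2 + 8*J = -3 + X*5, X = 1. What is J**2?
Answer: 0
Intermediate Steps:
J = 0 (J = -1/4 + (-3 + 1*5)/8 = -1/4 + (-3 + 5)/8 = -1/4 + (1/8)*2 = -1/4 + 1/4 = 0)
J**2 = 0**2 = 0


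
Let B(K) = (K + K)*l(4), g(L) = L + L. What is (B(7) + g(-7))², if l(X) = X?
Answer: 1764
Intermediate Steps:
g(L) = 2*L
B(K) = 8*K (B(K) = (K + K)*4 = (2*K)*4 = 8*K)
(B(7) + g(-7))² = (8*7 + 2*(-7))² = (56 - 14)² = 42² = 1764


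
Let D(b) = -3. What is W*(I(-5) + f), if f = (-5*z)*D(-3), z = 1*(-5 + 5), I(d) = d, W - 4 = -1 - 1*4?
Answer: 5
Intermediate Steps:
W = -1 (W = 4 + (-1 - 1*4) = 4 + (-1 - 4) = 4 - 5 = -1)
z = 0 (z = 1*0 = 0)
f = 0 (f = -5*0*(-3) = 0*(-3) = 0)
W*(I(-5) + f) = -(-5 + 0) = -1*(-5) = 5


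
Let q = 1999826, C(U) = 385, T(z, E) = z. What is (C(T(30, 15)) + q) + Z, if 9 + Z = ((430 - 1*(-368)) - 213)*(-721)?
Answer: 1578417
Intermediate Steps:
Z = -421794 (Z = -9 + ((430 - 1*(-368)) - 213)*(-721) = -9 + ((430 + 368) - 213)*(-721) = -9 + (798 - 213)*(-721) = -9 + 585*(-721) = -9 - 421785 = -421794)
(C(T(30, 15)) + q) + Z = (385 + 1999826) - 421794 = 2000211 - 421794 = 1578417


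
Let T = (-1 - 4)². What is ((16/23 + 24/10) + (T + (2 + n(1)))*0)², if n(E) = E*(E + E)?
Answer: 126736/13225 ≈ 9.5831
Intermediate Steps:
T = 25 (T = (-5)² = 25)
n(E) = 2*E² (n(E) = E*(2*E) = 2*E²)
((16/23 + 24/10) + (T + (2 + n(1)))*0)² = ((16/23 + 24/10) + (25 + (2 + 2*1²))*0)² = ((16*(1/23) + 24*(⅒)) + (25 + (2 + 2*1))*0)² = ((16/23 + 12/5) + (25 + (2 + 2))*0)² = (356/115 + (25 + 4)*0)² = (356/115 + 29*0)² = (356/115 + 0)² = (356/115)² = 126736/13225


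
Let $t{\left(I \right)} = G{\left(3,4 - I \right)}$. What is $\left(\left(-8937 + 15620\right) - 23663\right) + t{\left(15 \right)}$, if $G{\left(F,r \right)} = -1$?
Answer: $-16981$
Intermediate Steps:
$t{\left(I \right)} = -1$
$\left(\left(-8937 + 15620\right) - 23663\right) + t{\left(15 \right)} = \left(\left(-8937 + 15620\right) - 23663\right) - 1 = \left(6683 - 23663\right) - 1 = -16980 - 1 = -16981$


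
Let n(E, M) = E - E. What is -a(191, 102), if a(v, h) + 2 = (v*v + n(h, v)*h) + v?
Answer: -36670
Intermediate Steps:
n(E, M) = 0
a(v, h) = -2 + v + v² (a(v, h) = -2 + ((v*v + 0*h) + v) = -2 + ((v² + 0) + v) = -2 + (v² + v) = -2 + (v + v²) = -2 + v + v²)
-a(191, 102) = -(-2 + 191 + 191²) = -(-2 + 191 + 36481) = -1*36670 = -36670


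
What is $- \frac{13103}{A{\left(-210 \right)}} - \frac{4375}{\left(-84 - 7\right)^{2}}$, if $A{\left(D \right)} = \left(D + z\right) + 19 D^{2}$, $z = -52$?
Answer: $- \frac{539024599}{990925754} \approx -0.54396$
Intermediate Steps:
$A{\left(D \right)} = -52 + D + 19 D^{2}$ ($A{\left(D \right)} = \left(D - 52\right) + 19 D^{2} = \left(-52 + D\right) + 19 D^{2} = -52 + D + 19 D^{2}$)
$- \frac{13103}{A{\left(-210 \right)}} - \frac{4375}{\left(-84 - 7\right)^{2}} = - \frac{13103}{-52 - 210 + 19 \left(-210\right)^{2}} - \frac{4375}{\left(-84 - 7\right)^{2}} = - \frac{13103}{-52 - 210 + 19 \cdot 44100} - \frac{4375}{\left(-91\right)^{2}} = - \frac{13103}{-52 - 210 + 837900} - \frac{4375}{8281} = - \frac{13103}{837638} - \frac{625}{1183} = - \frac{539024599}{990925754}$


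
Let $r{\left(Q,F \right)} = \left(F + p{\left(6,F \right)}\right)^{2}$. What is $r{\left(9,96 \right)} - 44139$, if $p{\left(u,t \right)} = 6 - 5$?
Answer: $-34730$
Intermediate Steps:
$p{\left(u,t \right)} = 1$ ($p{\left(u,t \right)} = 6 - 5 = 1$)
$r{\left(Q,F \right)} = \left(1 + F\right)^{2}$ ($r{\left(Q,F \right)} = \left(F + 1\right)^{2} = \left(1 + F\right)^{2}$)
$r{\left(9,96 \right)} - 44139 = \left(1 + 96\right)^{2} - 44139 = 97^{2} - 44139 = 9409 - 44139 = -34730$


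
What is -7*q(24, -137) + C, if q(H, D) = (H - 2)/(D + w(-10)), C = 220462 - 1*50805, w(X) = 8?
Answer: 21885907/129 ≈ 1.6966e+5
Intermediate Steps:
C = 169657 (C = 220462 - 50805 = 169657)
q(H, D) = (-2 + H)/(8 + D) (q(H, D) = (H - 2)/(D + 8) = (-2 + H)/(8 + D))
-7*q(24, -137) + C = -7*(-2 + 24)/(8 - 137) + 169657 = -7*22/(-129) + 169657 = -(-7)*22/129 + 169657 = -7*(-22/129) + 169657 = 154/129 + 169657 = 21885907/129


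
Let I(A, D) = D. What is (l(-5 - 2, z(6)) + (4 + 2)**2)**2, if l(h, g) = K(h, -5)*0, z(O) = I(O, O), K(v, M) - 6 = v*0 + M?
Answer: 1296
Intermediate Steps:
K(v, M) = 6 + M (K(v, M) = 6 + (v*0 + M) = 6 + (0 + M) = 6 + M)
z(O) = O
l(h, g) = 0 (l(h, g) = (6 - 5)*0 = 1*0 = 0)
(l(-5 - 2, z(6)) + (4 + 2)**2)**2 = (0 + (4 + 2)**2)**2 = (0 + 6**2)**2 = (0 + 36)**2 = 36**2 = 1296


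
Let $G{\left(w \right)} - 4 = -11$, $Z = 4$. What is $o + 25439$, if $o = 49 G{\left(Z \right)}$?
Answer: $25096$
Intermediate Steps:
$G{\left(w \right)} = -7$ ($G{\left(w \right)} = 4 - 11 = -7$)
$o = -343$ ($o = 49 \left(-7\right) = -343$)
$o + 25439 = -343 + 25439 = 25096$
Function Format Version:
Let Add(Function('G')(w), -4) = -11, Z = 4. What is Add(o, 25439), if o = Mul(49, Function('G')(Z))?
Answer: 25096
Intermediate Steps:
Function('G')(w) = -7 (Function('G')(w) = Add(4, -11) = -7)
o = -343 (o = Mul(49, -7) = -343)
Add(o, 25439) = Add(-343, 25439) = 25096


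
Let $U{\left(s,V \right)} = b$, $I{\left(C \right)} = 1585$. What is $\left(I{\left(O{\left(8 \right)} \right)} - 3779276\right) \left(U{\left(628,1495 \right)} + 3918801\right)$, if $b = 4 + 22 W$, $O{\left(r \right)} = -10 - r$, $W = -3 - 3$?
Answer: $-14803535724043$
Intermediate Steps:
$W = -6$
$b = -128$ ($b = 4 + 22 \left(-6\right) = 4 - 132 = -128$)
$U{\left(s,V \right)} = -128$
$\left(I{\left(O{\left(8 \right)} \right)} - 3779276\right) \left(U{\left(628,1495 \right)} + 3918801\right) = \left(1585 - 3779276\right) \left(-128 + 3918801\right) = \left(-3777691\right) 3918673 = -14803535724043$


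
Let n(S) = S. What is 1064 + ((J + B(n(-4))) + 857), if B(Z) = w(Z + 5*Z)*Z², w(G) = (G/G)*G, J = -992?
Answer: 545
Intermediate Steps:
w(G) = G (w(G) = 1*G = G)
B(Z) = 6*Z³ (B(Z) = (Z + 5*Z)*Z² = (6*Z)*Z² = 6*Z³)
1064 + ((J + B(n(-4))) + 857) = 1064 + ((-992 + 6*(-4)³) + 857) = 1064 + ((-992 + 6*(-64)) + 857) = 1064 + ((-992 - 384) + 857) = 1064 + (-1376 + 857) = 1064 - 519 = 545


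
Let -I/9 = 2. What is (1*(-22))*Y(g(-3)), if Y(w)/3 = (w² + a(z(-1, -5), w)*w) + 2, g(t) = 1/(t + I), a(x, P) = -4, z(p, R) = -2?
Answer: -21274/147 ≈ -144.72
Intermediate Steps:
I = -18 (I = -9*2 = -18)
g(t) = 1/(-18 + t) (g(t) = 1/(t - 18) = 1/(-18 + t))
Y(w) = 6 - 12*w + 3*w² (Y(w) = 3*((w² - 4*w) + 2) = 3*(2 + w² - 4*w) = 6 - 12*w + 3*w²)
(1*(-22))*Y(g(-3)) = (1*(-22))*(6 - 12/(-18 - 3) + 3*(1/(-18 - 3))²) = -22*(6 - 12/(-21) + 3*(1/(-21))²) = -22*(6 - 12*(-1/21) + 3*(-1/21)²) = -22*(6 + 4/7 + 3*(1/441)) = -22*(6 + 4/7 + 1/147) = -22*967/147 = -21274/147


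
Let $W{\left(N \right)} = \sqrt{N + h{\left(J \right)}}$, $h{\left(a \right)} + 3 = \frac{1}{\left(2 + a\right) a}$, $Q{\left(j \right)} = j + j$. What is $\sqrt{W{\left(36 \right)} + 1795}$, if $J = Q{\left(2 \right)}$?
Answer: $\frac{\sqrt{64620 + 3 \sqrt{4758}}}{6} \approx 42.435$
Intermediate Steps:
$Q{\left(j \right)} = 2 j$
$J = 4$ ($J = 2 \cdot 2 = 4$)
$h{\left(a \right)} = -3 + \frac{1}{a \left(2 + a\right)}$ ($h{\left(a \right)} = -3 + \frac{1}{\left(2 + a\right) a} = -3 + \frac{1}{a \left(2 + a\right)}$)
$W{\left(N \right)} = \sqrt{- \frac{71}{24} + N}$ ($W{\left(N \right)} = \sqrt{N + \frac{1 - 24 - 3 \cdot 4^{2}}{4 \left(2 + 4\right)}} = \sqrt{N + \frac{1 - 24 - 48}{4 \cdot 6}} = \sqrt{N + \frac{1}{4} \cdot \frac{1}{6} \left(1 - 24 - 48\right)} = \sqrt{N + \frac{1}{4} \cdot \frac{1}{6} \left(-71\right)} = \sqrt{N - \frac{71}{24}} = \sqrt{- \frac{71}{24} + N}$)
$\sqrt{W{\left(36 \right)} + 1795} = \sqrt{\frac{\sqrt{-426 + 144 \cdot 36}}{12} + 1795} = \sqrt{\frac{\sqrt{-426 + 5184}}{12} + 1795} = \sqrt{\frac{\sqrt{4758}}{12} + 1795} = \sqrt{1795 + \frac{\sqrt{4758}}{12}}$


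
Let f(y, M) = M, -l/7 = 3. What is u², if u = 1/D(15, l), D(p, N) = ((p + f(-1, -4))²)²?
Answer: 1/214358881 ≈ 4.6651e-9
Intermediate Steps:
l = -21 (l = -7*3 = -21)
D(p, N) = (-4 + p)⁴ (D(p, N) = ((p - 4)²)² = ((-4 + p)²)² = (-4 + p)⁴)
u = 1/14641 (u = 1/((-4 + 15)⁴) = 1/(11⁴) = 1/14641 ≈ 6.8301e-5)
u² = (1/14641)² = 1/214358881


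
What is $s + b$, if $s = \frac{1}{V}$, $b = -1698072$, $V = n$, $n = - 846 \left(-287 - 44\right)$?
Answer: $- \frac{475504309871}{280026} \approx -1.6981 \cdot 10^{6}$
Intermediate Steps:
$n = 280026$ ($n = \left(-846\right) \left(-331\right) = 280026$)
$V = 280026$
$s = \frac{1}{280026} \approx 3.5711 \cdot 10^{-6}$
$s + b = \frac{1}{280026} - 1698072 = - \frac{475504309871}{280026}$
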